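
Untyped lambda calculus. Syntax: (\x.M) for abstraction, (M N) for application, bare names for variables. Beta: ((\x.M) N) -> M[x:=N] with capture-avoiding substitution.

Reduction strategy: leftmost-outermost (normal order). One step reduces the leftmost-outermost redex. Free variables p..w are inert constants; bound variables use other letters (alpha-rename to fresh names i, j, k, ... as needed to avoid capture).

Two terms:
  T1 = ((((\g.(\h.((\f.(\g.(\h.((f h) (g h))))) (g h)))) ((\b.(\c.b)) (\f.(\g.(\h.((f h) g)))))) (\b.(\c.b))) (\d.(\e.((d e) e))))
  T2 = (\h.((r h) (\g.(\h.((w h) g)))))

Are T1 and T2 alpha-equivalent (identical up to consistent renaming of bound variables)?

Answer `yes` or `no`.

Answer: no

Derivation:
Term 1: ((((\g.(\h.((\f.(\g.(\h.((f h) (g h))))) (g h)))) ((\b.(\c.b)) (\f.(\g.(\h.((f h) g)))))) (\b.(\c.b))) (\d.(\e.((d e) e))))
Term 2: (\h.((r h) (\g.(\h.((w h) g)))))
Alpha-equivalence: compare structure up to binder renaming.
Result: False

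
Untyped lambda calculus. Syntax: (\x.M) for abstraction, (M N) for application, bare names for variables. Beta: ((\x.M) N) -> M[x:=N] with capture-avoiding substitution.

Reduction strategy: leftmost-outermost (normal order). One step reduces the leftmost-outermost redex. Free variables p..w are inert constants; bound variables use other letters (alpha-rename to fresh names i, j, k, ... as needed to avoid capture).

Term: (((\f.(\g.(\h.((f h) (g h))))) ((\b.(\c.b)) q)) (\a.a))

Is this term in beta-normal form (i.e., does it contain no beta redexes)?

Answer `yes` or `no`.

Term: (((\f.(\g.(\h.((f h) (g h))))) ((\b.(\c.b)) q)) (\a.a))
Found 2 beta redex(es).

Answer: no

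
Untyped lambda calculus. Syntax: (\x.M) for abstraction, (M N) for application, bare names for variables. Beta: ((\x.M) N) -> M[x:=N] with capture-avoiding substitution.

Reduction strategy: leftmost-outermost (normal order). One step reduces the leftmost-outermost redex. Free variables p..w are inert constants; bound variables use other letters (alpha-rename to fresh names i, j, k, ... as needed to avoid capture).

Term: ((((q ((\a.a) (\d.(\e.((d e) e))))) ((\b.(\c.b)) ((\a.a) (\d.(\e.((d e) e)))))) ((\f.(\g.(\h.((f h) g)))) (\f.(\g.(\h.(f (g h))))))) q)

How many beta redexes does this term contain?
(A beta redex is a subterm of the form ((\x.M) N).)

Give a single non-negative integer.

Term: ((((q ((\a.a) (\d.(\e.((d e) e))))) ((\b.(\c.b)) ((\a.a) (\d.(\e.((d e) e)))))) ((\f.(\g.(\h.((f h) g)))) (\f.(\g.(\h.(f (g h))))))) q)
  Redex: ((\a.a) (\d.(\e.((d e) e))))
  Redex: ((\b.(\c.b)) ((\a.a) (\d.(\e.((d e) e)))))
  Redex: ((\a.a) (\d.(\e.((d e) e))))
  Redex: ((\f.(\g.(\h.((f h) g)))) (\f.(\g.(\h.(f (g h))))))
Total redexes: 4

Answer: 4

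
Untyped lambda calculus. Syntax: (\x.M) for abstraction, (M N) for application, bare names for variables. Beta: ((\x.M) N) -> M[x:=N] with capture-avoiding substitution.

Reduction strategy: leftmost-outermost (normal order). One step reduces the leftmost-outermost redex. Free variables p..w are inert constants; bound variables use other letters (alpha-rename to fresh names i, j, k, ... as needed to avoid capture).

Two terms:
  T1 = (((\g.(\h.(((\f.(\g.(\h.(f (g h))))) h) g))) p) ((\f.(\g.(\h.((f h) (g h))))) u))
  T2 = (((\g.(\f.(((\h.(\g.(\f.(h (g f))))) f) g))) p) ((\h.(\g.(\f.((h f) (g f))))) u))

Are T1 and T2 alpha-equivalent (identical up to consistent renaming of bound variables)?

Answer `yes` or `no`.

Answer: yes

Derivation:
Term 1: (((\g.(\h.(((\f.(\g.(\h.(f (g h))))) h) g))) p) ((\f.(\g.(\h.((f h) (g h))))) u))
Term 2: (((\g.(\f.(((\h.(\g.(\f.(h (g f))))) f) g))) p) ((\h.(\g.(\f.((h f) (g f))))) u))
Alpha-equivalence: compare structure up to binder renaming.
Result: True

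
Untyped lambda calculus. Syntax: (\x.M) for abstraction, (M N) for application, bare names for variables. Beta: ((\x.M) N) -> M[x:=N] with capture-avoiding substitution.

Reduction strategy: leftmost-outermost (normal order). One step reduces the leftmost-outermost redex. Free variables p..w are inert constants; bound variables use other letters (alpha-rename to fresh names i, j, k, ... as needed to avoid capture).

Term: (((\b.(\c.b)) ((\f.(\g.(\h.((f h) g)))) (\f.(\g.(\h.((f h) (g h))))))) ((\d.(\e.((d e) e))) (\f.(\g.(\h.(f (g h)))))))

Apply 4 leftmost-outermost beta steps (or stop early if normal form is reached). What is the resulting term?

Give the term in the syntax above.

Step 0: (((\b.(\c.b)) ((\f.(\g.(\h.((f h) g)))) (\f.(\g.(\h.((f h) (g h))))))) ((\d.(\e.((d e) e))) (\f.(\g.(\h.(f (g h)))))))
Step 1: ((\c.((\f.(\g.(\h.((f h) g)))) (\f.(\g.(\h.((f h) (g h))))))) ((\d.(\e.((d e) e))) (\f.(\g.(\h.(f (g h)))))))
Step 2: ((\f.(\g.(\h.((f h) g)))) (\f.(\g.(\h.((f h) (g h))))))
Step 3: (\g.(\h.(((\f.(\g.(\h.((f h) (g h))))) h) g)))
Step 4: (\g.(\h.((\g.(\i.((h i) (g i)))) g)))

Answer: (\g.(\h.((\g.(\i.((h i) (g i)))) g)))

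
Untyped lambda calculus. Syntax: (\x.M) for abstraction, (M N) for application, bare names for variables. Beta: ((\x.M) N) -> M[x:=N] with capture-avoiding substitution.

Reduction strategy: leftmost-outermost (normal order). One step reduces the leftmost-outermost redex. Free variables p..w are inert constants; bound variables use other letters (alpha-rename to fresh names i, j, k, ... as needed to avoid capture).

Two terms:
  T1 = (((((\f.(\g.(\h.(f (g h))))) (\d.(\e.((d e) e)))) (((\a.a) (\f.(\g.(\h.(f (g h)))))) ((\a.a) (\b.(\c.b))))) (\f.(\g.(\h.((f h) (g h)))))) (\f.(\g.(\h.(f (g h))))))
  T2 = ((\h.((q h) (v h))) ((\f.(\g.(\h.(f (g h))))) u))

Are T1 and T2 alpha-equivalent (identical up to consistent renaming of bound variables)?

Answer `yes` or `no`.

Answer: no

Derivation:
Term 1: (((((\f.(\g.(\h.(f (g h))))) (\d.(\e.((d e) e)))) (((\a.a) (\f.(\g.(\h.(f (g h)))))) ((\a.a) (\b.(\c.b))))) (\f.(\g.(\h.((f h) (g h)))))) (\f.(\g.(\h.(f (g h))))))
Term 2: ((\h.((q h) (v h))) ((\f.(\g.(\h.(f (g h))))) u))
Alpha-equivalence: compare structure up to binder renaming.
Result: False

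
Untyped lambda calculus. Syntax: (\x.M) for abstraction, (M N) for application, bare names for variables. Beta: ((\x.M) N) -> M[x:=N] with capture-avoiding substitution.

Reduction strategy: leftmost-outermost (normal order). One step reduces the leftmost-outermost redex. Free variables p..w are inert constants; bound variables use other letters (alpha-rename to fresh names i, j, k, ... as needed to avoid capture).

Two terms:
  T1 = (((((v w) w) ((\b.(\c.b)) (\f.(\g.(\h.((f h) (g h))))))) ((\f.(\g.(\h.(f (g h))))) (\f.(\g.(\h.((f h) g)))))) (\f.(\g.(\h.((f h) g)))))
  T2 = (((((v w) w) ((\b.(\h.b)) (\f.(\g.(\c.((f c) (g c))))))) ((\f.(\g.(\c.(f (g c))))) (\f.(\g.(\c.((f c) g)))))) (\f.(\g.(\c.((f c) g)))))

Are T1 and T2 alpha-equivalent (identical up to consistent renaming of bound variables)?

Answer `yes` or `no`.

Term 1: (((((v w) w) ((\b.(\c.b)) (\f.(\g.(\h.((f h) (g h))))))) ((\f.(\g.(\h.(f (g h))))) (\f.(\g.(\h.((f h) g)))))) (\f.(\g.(\h.((f h) g)))))
Term 2: (((((v w) w) ((\b.(\h.b)) (\f.(\g.(\c.((f c) (g c))))))) ((\f.(\g.(\c.(f (g c))))) (\f.(\g.(\c.((f c) g)))))) (\f.(\g.(\c.((f c) g)))))
Alpha-equivalence: compare structure up to binder renaming.
Result: True

Answer: yes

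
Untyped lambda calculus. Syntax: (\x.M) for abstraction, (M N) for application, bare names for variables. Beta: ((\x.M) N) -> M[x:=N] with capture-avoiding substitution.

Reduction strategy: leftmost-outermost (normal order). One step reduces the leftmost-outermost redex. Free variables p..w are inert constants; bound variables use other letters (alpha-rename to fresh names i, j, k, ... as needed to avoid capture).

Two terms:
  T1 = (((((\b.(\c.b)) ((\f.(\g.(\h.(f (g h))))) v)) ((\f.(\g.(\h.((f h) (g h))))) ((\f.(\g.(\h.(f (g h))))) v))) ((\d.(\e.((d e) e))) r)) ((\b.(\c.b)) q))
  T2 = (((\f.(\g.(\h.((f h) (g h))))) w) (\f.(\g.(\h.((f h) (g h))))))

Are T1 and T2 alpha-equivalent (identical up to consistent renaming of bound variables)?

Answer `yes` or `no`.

Answer: no

Derivation:
Term 1: (((((\b.(\c.b)) ((\f.(\g.(\h.(f (g h))))) v)) ((\f.(\g.(\h.((f h) (g h))))) ((\f.(\g.(\h.(f (g h))))) v))) ((\d.(\e.((d e) e))) r)) ((\b.(\c.b)) q))
Term 2: (((\f.(\g.(\h.((f h) (g h))))) w) (\f.(\g.(\h.((f h) (g h))))))
Alpha-equivalence: compare structure up to binder renaming.
Result: False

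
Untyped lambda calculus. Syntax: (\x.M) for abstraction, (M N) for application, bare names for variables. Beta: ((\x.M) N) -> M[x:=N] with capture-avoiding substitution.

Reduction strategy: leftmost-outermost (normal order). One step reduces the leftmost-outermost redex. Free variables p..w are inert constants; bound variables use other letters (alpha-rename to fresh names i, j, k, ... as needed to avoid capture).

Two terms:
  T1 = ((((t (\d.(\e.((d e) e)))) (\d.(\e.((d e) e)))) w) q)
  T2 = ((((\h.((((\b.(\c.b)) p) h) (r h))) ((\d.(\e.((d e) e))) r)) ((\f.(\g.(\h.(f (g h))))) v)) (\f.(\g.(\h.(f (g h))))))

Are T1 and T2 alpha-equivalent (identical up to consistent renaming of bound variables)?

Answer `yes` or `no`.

Answer: no

Derivation:
Term 1: ((((t (\d.(\e.((d e) e)))) (\d.(\e.((d e) e)))) w) q)
Term 2: ((((\h.((((\b.(\c.b)) p) h) (r h))) ((\d.(\e.((d e) e))) r)) ((\f.(\g.(\h.(f (g h))))) v)) (\f.(\g.(\h.(f (g h))))))
Alpha-equivalence: compare structure up to binder renaming.
Result: False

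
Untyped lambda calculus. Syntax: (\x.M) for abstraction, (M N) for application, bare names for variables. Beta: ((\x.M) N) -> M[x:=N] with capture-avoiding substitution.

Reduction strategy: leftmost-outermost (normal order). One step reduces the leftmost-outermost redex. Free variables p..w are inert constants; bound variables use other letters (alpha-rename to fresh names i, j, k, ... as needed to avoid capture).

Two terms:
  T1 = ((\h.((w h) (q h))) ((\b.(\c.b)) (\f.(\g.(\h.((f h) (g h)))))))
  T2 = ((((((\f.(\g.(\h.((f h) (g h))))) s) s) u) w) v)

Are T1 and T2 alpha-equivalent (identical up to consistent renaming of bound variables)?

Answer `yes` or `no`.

Answer: no

Derivation:
Term 1: ((\h.((w h) (q h))) ((\b.(\c.b)) (\f.(\g.(\h.((f h) (g h)))))))
Term 2: ((((((\f.(\g.(\h.((f h) (g h))))) s) s) u) w) v)
Alpha-equivalence: compare structure up to binder renaming.
Result: False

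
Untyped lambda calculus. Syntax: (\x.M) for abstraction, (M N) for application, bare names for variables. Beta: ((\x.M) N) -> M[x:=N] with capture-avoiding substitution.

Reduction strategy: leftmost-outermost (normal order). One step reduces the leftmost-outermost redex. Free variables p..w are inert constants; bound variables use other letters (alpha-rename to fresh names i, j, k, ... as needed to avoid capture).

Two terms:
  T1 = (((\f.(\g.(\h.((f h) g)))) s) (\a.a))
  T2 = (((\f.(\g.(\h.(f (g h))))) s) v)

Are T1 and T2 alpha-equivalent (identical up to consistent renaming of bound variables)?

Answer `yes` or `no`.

Term 1: (((\f.(\g.(\h.((f h) g)))) s) (\a.a))
Term 2: (((\f.(\g.(\h.(f (g h))))) s) v)
Alpha-equivalence: compare structure up to binder renaming.
Result: False

Answer: no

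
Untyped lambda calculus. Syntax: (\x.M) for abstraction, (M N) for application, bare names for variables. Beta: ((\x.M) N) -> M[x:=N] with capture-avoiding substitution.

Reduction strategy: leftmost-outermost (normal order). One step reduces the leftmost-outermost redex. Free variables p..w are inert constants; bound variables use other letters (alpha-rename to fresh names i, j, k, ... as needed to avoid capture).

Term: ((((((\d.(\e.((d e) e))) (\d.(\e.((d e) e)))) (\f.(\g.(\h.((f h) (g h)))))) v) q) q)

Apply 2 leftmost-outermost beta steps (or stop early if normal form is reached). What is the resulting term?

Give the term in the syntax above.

Step 0: ((((((\d.(\e.((d e) e))) (\d.(\e.((d e) e)))) (\f.(\g.(\h.((f h) (g h)))))) v) q) q)
Step 1: (((((\e.(((\d.(\e.((d e) e))) e) e)) (\f.(\g.(\h.((f h) (g h)))))) v) q) q)
Step 2: ((((((\d.(\e.((d e) e))) (\f.(\g.(\h.((f h) (g h)))))) (\f.(\g.(\h.((f h) (g h)))))) v) q) q)

Answer: ((((((\d.(\e.((d e) e))) (\f.(\g.(\h.((f h) (g h)))))) (\f.(\g.(\h.((f h) (g h)))))) v) q) q)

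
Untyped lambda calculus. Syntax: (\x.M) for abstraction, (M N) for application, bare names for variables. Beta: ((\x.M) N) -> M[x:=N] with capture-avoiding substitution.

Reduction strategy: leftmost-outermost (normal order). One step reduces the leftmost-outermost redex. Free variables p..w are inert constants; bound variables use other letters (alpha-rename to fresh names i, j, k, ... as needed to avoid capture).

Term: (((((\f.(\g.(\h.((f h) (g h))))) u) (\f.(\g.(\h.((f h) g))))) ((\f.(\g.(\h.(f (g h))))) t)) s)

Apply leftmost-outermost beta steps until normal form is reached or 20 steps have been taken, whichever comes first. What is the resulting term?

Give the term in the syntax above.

Answer: (((u (\g.(\h.(t (g h))))) (\g.(\h.(t (h g))))) s)

Derivation:
Step 0: (((((\f.(\g.(\h.((f h) (g h))))) u) (\f.(\g.(\h.((f h) g))))) ((\f.(\g.(\h.(f (g h))))) t)) s)
Step 1: ((((\g.(\h.((u h) (g h)))) (\f.(\g.(\h.((f h) g))))) ((\f.(\g.(\h.(f (g h))))) t)) s)
Step 2: (((\h.((u h) ((\f.(\g.(\h.((f h) g)))) h))) ((\f.(\g.(\h.(f (g h))))) t)) s)
Step 3: (((u ((\f.(\g.(\h.(f (g h))))) t)) ((\f.(\g.(\h.((f h) g)))) ((\f.(\g.(\h.(f (g h))))) t))) s)
Step 4: (((u (\g.(\h.(t (g h))))) ((\f.(\g.(\h.((f h) g)))) ((\f.(\g.(\h.(f (g h))))) t))) s)
Step 5: (((u (\g.(\h.(t (g h))))) (\g.(\h.((((\f.(\g.(\h.(f (g h))))) t) h) g)))) s)
Step 6: (((u (\g.(\h.(t (g h))))) (\g.(\h.(((\g.(\h.(t (g h)))) h) g)))) s)
Step 7: (((u (\g.(\h.(t (g h))))) (\g.(\h.((\i.(t (h i))) g)))) s)
Step 8: (((u (\g.(\h.(t (g h))))) (\g.(\h.(t (h g))))) s)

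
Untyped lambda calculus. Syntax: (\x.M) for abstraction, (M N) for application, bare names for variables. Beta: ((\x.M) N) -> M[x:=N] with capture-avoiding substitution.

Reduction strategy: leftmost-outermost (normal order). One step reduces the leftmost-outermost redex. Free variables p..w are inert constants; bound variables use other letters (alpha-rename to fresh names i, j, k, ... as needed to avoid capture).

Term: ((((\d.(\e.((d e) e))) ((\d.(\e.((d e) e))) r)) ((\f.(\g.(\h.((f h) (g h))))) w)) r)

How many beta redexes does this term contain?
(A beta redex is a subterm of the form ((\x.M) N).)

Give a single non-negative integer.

Term: ((((\d.(\e.((d e) e))) ((\d.(\e.((d e) e))) r)) ((\f.(\g.(\h.((f h) (g h))))) w)) r)
  Redex: ((\d.(\e.((d e) e))) ((\d.(\e.((d e) e))) r))
  Redex: ((\d.(\e.((d e) e))) r)
  Redex: ((\f.(\g.(\h.((f h) (g h))))) w)
Total redexes: 3

Answer: 3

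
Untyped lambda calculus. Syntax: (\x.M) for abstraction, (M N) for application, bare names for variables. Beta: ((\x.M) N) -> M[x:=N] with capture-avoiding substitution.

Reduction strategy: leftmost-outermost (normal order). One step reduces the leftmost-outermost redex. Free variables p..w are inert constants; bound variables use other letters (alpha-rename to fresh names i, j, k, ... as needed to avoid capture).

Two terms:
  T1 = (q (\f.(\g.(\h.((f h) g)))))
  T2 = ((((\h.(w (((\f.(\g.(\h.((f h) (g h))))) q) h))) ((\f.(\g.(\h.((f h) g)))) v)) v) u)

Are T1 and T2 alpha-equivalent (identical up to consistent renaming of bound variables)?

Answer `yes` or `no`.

Answer: no

Derivation:
Term 1: (q (\f.(\g.(\h.((f h) g)))))
Term 2: ((((\h.(w (((\f.(\g.(\h.((f h) (g h))))) q) h))) ((\f.(\g.(\h.((f h) g)))) v)) v) u)
Alpha-equivalence: compare structure up to binder renaming.
Result: False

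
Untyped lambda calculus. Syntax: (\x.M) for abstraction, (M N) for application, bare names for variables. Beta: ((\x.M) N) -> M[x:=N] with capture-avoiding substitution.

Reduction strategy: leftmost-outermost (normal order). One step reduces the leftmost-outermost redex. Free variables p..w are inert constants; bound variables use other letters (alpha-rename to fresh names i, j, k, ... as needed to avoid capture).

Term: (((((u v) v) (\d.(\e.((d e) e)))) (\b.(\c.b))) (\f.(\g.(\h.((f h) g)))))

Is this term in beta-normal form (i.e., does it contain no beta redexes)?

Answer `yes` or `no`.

Answer: yes

Derivation:
Term: (((((u v) v) (\d.(\e.((d e) e)))) (\b.(\c.b))) (\f.(\g.(\h.((f h) g)))))
No beta redexes found.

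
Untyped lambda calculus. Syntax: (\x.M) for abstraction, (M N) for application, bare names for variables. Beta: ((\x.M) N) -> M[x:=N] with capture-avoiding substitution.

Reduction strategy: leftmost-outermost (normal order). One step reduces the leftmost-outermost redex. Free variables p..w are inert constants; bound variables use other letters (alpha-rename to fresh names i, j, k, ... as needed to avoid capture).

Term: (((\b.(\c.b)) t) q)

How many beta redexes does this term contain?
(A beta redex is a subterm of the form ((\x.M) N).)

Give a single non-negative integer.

Term: (((\b.(\c.b)) t) q)
  Redex: ((\b.(\c.b)) t)
Total redexes: 1

Answer: 1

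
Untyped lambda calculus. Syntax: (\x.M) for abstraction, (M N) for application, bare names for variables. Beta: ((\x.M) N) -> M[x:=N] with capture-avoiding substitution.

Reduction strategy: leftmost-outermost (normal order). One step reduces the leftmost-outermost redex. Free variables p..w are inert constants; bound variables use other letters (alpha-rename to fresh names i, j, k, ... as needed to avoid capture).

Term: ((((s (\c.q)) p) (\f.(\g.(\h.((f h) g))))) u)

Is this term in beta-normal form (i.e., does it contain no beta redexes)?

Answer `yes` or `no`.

Answer: yes

Derivation:
Term: ((((s (\c.q)) p) (\f.(\g.(\h.((f h) g))))) u)
No beta redexes found.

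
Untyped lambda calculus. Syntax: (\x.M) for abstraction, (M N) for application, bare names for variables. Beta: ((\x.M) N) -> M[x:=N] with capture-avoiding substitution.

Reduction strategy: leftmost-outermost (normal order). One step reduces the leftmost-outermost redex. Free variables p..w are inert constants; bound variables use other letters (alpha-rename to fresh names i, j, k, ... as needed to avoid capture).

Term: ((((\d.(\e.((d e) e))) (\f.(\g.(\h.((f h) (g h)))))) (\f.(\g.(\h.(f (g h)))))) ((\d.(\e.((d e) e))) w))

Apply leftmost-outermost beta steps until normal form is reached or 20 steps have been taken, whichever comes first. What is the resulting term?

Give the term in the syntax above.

Step 0: ((((\d.(\e.((d e) e))) (\f.(\g.(\h.((f h) (g h)))))) (\f.(\g.(\h.(f (g h)))))) ((\d.(\e.((d e) e))) w))
Step 1: (((\e.(((\f.(\g.(\h.((f h) (g h))))) e) e)) (\f.(\g.(\h.(f (g h)))))) ((\d.(\e.((d e) e))) w))
Step 2: ((((\f.(\g.(\h.((f h) (g h))))) (\f.(\g.(\h.(f (g h)))))) (\f.(\g.(\h.(f (g h)))))) ((\d.(\e.((d e) e))) w))
Step 3: (((\g.(\h.(((\f.(\g.(\h.(f (g h))))) h) (g h)))) (\f.(\g.(\h.(f (g h)))))) ((\d.(\e.((d e) e))) w))
Step 4: ((\h.(((\f.(\g.(\h.(f (g h))))) h) ((\f.(\g.(\h.(f (g h))))) h))) ((\d.(\e.((d e) e))) w))
Step 5: (((\f.(\g.(\h.(f (g h))))) ((\d.(\e.((d e) e))) w)) ((\f.(\g.(\h.(f (g h))))) ((\d.(\e.((d e) e))) w)))
Step 6: ((\g.(\h.(((\d.(\e.((d e) e))) w) (g h)))) ((\f.(\g.(\h.(f (g h))))) ((\d.(\e.((d e) e))) w)))
Step 7: (\h.(((\d.(\e.((d e) e))) w) (((\f.(\g.(\h.(f (g h))))) ((\d.(\e.((d e) e))) w)) h)))
Step 8: (\h.((\e.((w e) e)) (((\f.(\g.(\h.(f (g h))))) ((\d.(\e.((d e) e))) w)) h)))
Step 9: (\h.((w (((\f.(\g.(\h.(f (g h))))) ((\d.(\e.((d e) e))) w)) h)) (((\f.(\g.(\h.(f (g h))))) ((\d.(\e.((d e) e))) w)) h)))
Step 10: (\h.((w ((\g.(\h.(((\d.(\e.((d e) e))) w) (g h)))) h)) (((\f.(\g.(\h.(f (g h))))) ((\d.(\e.((d e) e))) w)) h)))
Step 11: (\h.((w (\i.(((\d.(\e.((d e) e))) w) (h i)))) (((\f.(\g.(\h.(f (g h))))) ((\d.(\e.((d e) e))) w)) h)))
Step 12: (\h.((w (\i.((\e.((w e) e)) (h i)))) (((\f.(\g.(\h.(f (g h))))) ((\d.(\e.((d e) e))) w)) h)))
Step 13: (\h.((w (\i.((w (h i)) (h i)))) (((\f.(\g.(\h.(f (g h))))) ((\d.(\e.((d e) e))) w)) h)))
Step 14: (\h.((w (\i.((w (h i)) (h i)))) ((\g.(\h.(((\d.(\e.((d e) e))) w) (g h)))) h)))
Step 15: (\h.((w (\i.((w (h i)) (h i)))) (\i.(((\d.(\e.((d e) e))) w) (h i)))))
Step 16: (\h.((w (\i.((w (h i)) (h i)))) (\i.((\e.((w e) e)) (h i)))))
Step 17: (\h.((w (\i.((w (h i)) (h i)))) (\i.((w (h i)) (h i)))))

Answer: (\h.((w (\i.((w (h i)) (h i)))) (\i.((w (h i)) (h i)))))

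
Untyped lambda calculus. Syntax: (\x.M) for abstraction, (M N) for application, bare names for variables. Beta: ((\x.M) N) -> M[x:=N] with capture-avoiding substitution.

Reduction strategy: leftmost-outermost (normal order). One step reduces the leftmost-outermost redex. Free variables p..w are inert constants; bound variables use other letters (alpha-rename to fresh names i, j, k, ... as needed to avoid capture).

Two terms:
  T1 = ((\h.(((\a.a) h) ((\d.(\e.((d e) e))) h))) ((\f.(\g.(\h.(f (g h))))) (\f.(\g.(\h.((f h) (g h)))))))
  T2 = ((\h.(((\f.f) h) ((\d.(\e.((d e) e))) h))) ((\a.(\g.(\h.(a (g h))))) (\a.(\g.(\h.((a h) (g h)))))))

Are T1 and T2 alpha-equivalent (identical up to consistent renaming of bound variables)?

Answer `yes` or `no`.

Term 1: ((\h.(((\a.a) h) ((\d.(\e.((d e) e))) h))) ((\f.(\g.(\h.(f (g h))))) (\f.(\g.(\h.((f h) (g h)))))))
Term 2: ((\h.(((\f.f) h) ((\d.(\e.((d e) e))) h))) ((\a.(\g.(\h.(a (g h))))) (\a.(\g.(\h.((a h) (g h)))))))
Alpha-equivalence: compare structure up to binder renaming.
Result: True

Answer: yes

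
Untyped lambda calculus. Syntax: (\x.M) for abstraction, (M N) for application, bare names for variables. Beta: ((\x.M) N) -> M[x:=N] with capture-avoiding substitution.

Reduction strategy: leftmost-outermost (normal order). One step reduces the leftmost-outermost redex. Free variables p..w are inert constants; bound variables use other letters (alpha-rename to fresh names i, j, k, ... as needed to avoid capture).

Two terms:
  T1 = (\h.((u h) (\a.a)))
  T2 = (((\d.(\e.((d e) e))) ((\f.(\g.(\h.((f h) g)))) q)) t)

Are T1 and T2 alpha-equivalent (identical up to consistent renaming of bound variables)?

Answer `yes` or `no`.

Answer: no

Derivation:
Term 1: (\h.((u h) (\a.a)))
Term 2: (((\d.(\e.((d e) e))) ((\f.(\g.(\h.((f h) g)))) q)) t)
Alpha-equivalence: compare structure up to binder renaming.
Result: False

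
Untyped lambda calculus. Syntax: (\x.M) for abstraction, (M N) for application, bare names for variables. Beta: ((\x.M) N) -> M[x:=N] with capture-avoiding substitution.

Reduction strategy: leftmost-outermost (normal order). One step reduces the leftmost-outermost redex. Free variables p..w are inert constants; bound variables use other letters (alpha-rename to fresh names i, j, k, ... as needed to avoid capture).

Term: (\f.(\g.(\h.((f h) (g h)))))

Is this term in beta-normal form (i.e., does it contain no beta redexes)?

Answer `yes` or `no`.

Answer: yes

Derivation:
Term: (\f.(\g.(\h.((f h) (g h)))))
No beta redexes found.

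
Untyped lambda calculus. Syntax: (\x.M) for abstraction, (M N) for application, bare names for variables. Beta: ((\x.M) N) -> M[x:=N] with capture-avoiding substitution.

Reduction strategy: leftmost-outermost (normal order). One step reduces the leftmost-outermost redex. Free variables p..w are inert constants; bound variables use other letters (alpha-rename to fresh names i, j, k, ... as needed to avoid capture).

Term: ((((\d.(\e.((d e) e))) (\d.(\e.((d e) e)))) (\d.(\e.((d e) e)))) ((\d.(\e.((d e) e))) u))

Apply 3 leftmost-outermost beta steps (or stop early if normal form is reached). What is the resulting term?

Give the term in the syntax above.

Step 0: ((((\d.(\e.((d e) e))) (\d.(\e.((d e) e)))) (\d.(\e.((d e) e)))) ((\d.(\e.((d e) e))) u))
Step 1: (((\e.(((\d.(\e.((d e) e))) e) e)) (\d.(\e.((d e) e)))) ((\d.(\e.((d e) e))) u))
Step 2: ((((\d.(\e.((d e) e))) (\d.(\e.((d e) e)))) (\d.(\e.((d e) e)))) ((\d.(\e.((d e) e))) u))
Step 3: (((\e.(((\d.(\e.((d e) e))) e) e)) (\d.(\e.((d e) e)))) ((\d.(\e.((d e) e))) u))

Answer: (((\e.(((\d.(\e.((d e) e))) e) e)) (\d.(\e.((d e) e)))) ((\d.(\e.((d e) e))) u))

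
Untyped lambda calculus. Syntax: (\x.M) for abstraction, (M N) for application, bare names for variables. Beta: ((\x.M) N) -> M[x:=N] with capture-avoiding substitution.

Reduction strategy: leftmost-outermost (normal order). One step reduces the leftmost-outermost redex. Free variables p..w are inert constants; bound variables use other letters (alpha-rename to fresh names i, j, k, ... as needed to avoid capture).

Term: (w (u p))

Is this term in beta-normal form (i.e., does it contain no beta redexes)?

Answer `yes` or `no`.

Term: (w (u p))
No beta redexes found.

Answer: yes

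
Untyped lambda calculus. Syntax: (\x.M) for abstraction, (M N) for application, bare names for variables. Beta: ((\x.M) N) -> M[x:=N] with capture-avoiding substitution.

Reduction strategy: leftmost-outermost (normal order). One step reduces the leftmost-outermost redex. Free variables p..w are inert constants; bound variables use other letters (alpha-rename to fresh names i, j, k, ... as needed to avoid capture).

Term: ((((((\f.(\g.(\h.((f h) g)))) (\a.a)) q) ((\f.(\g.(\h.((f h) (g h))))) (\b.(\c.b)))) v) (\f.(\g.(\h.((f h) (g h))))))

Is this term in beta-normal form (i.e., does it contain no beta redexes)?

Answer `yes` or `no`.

Answer: no

Derivation:
Term: ((((((\f.(\g.(\h.((f h) g)))) (\a.a)) q) ((\f.(\g.(\h.((f h) (g h))))) (\b.(\c.b)))) v) (\f.(\g.(\h.((f h) (g h))))))
Found 2 beta redex(es).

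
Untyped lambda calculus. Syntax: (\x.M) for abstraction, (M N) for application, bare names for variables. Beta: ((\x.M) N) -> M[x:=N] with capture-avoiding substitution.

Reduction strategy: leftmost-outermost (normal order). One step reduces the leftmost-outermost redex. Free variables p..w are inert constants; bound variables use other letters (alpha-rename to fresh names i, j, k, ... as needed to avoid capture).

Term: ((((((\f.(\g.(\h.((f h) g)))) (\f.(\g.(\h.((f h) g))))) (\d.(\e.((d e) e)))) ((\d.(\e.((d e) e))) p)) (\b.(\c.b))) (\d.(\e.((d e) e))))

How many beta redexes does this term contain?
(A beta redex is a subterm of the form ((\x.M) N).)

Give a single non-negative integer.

Answer: 2

Derivation:
Term: ((((((\f.(\g.(\h.((f h) g)))) (\f.(\g.(\h.((f h) g))))) (\d.(\e.((d e) e)))) ((\d.(\e.((d e) e))) p)) (\b.(\c.b))) (\d.(\e.((d e) e))))
  Redex: ((\f.(\g.(\h.((f h) g)))) (\f.(\g.(\h.((f h) g)))))
  Redex: ((\d.(\e.((d e) e))) p)
Total redexes: 2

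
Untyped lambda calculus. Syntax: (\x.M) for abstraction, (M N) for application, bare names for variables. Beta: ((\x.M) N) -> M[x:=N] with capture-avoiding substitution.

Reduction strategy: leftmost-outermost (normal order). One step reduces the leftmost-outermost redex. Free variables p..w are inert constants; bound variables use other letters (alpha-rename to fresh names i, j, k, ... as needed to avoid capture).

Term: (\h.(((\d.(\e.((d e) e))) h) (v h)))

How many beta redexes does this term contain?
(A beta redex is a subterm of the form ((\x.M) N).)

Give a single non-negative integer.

Term: (\h.(((\d.(\e.((d e) e))) h) (v h)))
  Redex: ((\d.(\e.((d e) e))) h)
Total redexes: 1

Answer: 1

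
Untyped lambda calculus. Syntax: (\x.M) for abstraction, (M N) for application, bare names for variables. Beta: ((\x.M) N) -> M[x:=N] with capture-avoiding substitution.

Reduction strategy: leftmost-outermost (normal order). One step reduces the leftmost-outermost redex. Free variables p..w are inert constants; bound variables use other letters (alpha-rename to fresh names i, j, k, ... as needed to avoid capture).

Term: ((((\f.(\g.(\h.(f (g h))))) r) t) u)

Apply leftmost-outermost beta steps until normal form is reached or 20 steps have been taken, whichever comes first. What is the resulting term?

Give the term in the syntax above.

Step 0: ((((\f.(\g.(\h.(f (g h))))) r) t) u)
Step 1: (((\g.(\h.(r (g h)))) t) u)
Step 2: ((\h.(r (t h))) u)
Step 3: (r (t u))

Answer: (r (t u))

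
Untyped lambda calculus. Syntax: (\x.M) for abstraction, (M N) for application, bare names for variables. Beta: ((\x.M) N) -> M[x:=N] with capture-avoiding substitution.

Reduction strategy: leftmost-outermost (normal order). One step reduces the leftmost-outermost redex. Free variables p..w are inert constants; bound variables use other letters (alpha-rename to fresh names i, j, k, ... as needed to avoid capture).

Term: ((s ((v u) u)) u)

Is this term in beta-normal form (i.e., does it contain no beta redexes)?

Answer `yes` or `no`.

Term: ((s ((v u) u)) u)
No beta redexes found.

Answer: yes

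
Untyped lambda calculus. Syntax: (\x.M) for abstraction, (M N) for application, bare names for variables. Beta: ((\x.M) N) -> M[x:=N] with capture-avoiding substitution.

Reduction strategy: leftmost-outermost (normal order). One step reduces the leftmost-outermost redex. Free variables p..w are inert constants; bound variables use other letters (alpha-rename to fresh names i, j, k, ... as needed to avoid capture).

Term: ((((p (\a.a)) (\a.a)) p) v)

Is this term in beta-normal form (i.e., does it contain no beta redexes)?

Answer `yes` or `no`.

Answer: yes

Derivation:
Term: ((((p (\a.a)) (\a.a)) p) v)
No beta redexes found.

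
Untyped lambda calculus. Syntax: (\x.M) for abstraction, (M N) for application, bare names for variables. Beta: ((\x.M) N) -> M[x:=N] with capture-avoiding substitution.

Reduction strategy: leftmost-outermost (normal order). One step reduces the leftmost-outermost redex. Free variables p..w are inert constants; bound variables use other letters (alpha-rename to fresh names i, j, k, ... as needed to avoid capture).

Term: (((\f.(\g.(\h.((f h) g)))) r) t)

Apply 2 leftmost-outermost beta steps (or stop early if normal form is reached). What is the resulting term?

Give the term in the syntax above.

Answer: (\h.((r h) t))

Derivation:
Step 0: (((\f.(\g.(\h.((f h) g)))) r) t)
Step 1: ((\g.(\h.((r h) g))) t)
Step 2: (\h.((r h) t))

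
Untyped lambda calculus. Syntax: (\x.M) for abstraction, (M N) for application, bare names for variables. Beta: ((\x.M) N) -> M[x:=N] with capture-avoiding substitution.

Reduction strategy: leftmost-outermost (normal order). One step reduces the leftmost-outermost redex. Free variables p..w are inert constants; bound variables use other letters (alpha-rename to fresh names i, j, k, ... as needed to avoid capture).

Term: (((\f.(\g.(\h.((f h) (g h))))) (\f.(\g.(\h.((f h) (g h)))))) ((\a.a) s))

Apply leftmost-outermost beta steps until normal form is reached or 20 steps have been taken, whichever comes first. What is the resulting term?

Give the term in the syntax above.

Answer: (\h.(\i.((h i) ((s h) i))))

Derivation:
Step 0: (((\f.(\g.(\h.((f h) (g h))))) (\f.(\g.(\h.((f h) (g h)))))) ((\a.a) s))
Step 1: ((\g.(\h.(((\f.(\g.(\h.((f h) (g h))))) h) (g h)))) ((\a.a) s))
Step 2: (\h.(((\f.(\g.(\h.((f h) (g h))))) h) (((\a.a) s) h)))
Step 3: (\h.((\g.(\i.((h i) (g i)))) (((\a.a) s) h)))
Step 4: (\h.(\i.((h i) ((((\a.a) s) h) i))))
Step 5: (\h.(\i.((h i) ((s h) i))))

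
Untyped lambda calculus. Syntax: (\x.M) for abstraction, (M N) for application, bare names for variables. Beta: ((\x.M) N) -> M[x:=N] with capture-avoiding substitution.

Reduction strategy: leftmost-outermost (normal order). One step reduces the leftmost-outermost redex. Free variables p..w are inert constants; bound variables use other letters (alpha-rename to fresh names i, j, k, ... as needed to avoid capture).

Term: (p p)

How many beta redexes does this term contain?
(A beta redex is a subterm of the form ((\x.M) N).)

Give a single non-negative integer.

Term: (p p)
  (no redexes)
Total redexes: 0

Answer: 0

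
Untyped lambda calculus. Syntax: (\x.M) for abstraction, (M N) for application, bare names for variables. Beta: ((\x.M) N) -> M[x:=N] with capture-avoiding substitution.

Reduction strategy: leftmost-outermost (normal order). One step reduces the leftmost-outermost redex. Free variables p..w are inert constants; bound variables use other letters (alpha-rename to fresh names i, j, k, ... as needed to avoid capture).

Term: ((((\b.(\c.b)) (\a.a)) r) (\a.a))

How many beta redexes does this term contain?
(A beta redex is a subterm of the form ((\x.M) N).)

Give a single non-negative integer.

Term: ((((\b.(\c.b)) (\a.a)) r) (\a.a))
  Redex: ((\b.(\c.b)) (\a.a))
Total redexes: 1

Answer: 1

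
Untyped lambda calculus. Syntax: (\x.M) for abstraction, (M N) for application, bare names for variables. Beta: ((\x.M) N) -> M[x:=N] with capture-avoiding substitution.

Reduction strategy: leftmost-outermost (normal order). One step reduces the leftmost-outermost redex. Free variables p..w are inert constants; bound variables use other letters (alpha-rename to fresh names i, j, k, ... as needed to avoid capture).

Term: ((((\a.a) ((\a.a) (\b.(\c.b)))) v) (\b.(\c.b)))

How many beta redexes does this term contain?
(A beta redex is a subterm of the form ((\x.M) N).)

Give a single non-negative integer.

Term: ((((\a.a) ((\a.a) (\b.(\c.b)))) v) (\b.(\c.b)))
  Redex: ((\a.a) ((\a.a) (\b.(\c.b))))
  Redex: ((\a.a) (\b.(\c.b)))
Total redexes: 2

Answer: 2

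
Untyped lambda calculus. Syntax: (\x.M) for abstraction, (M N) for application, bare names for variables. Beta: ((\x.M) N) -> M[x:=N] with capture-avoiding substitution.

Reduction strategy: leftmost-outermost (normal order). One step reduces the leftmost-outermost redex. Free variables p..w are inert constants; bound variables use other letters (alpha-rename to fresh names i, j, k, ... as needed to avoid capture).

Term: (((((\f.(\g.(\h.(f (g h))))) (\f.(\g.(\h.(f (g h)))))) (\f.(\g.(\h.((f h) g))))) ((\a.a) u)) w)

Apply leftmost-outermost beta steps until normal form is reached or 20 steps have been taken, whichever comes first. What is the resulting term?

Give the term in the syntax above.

Answer: (\h.(\i.((u i) (w h))))

Derivation:
Step 0: (((((\f.(\g.(\h.(f (g h))))) (\f.(\g.(\h.(f (g h)))))) (\f.(\g.(\h.((f h) g))))) ((\a.a) u)) w)
Step 1: ((((\g.(\h.((\f.(\g.(\h.(f (g h))))) (g h)))) (\f.(\g.(\h.((f h) g))))) ((\a.a) u)) w)
Step 2: (((\h.((\f.(\g.(\h.(f (g h))))) ((\f.(\g.(\h.((f h) g)))) h))) ((\a.a) u)) w)
Step 3: (((\f.(\g.(\h.(f (g h))))) ((\f.(\g.(\h.((f h) g)))) ((\a.a) u))) w)
Step 4: ((\g.(\h.(((\f.(\g.(\h.((f h) g)))) ((\a.a) u)) (g h)))) w)
Step 5: (\h.(((\f.(\g.(\h.((f h) g)))) ((\a.a) u)) (w h)))
Step 6: (\h.((\g.(\h.((((\a.a) u) h) g))) (w h)))
Step 7: (\h.(\i.((((\a.a) u) i) (w h))))
Step 8: (\h.(\i.((u i) (w h))))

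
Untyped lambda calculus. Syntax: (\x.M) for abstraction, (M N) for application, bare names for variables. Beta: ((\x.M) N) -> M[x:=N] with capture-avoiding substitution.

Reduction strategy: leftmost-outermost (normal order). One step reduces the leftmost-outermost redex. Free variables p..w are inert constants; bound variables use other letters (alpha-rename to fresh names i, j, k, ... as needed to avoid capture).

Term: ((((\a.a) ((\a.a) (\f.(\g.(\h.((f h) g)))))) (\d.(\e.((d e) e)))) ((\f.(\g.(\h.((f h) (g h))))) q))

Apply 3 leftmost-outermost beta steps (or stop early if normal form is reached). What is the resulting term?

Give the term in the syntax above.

Answer: ((\g.(\h.(((\d.(\e.((d e) e))) h) g))) ((\f.(\g.(\h.((f h) (g h))))) q))

Derivation:
Step 0: ((((\a.a) ((\a.a) (\f.(\g.(\h.((f h) g)))))) (\d.(\e.((d e) e)))) ((\f.(\g.(\h.((f h) (g h))))) q))
Step 1: ((((\a.a) (\f.(\g.(\h.((f h) g))))) (\d.(\e.((d e) e)))) ((\f.(\g.(\h.((f h) (g h))))) q))
Step 2: (((\f.(\g.(\h.((f h) g)))) (\d.(\e.((d e) e)))) ((\f.(\g.(\h.((f h) (g h))))) q))
Step 3: ((\g.(\h.(((\d.(\e.((d e) e))) h) g))) ((\f.(\g.(\h.((f h) (g h))))) q))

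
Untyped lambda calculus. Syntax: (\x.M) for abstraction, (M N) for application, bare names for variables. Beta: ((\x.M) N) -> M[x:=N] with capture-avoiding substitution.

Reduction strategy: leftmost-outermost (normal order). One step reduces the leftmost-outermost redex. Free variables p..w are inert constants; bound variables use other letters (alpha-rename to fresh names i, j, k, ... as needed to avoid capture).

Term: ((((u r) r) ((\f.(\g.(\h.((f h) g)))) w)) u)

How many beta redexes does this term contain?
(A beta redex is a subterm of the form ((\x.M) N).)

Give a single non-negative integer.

Answer: 1

Derivation:
Term: ((((u r) r) ((\f.(\g.(\h.((f h) g)))) w)) u)
  Redex: ((\f.(\g.(\h.((f h) g)))) w)
Total redexes: 1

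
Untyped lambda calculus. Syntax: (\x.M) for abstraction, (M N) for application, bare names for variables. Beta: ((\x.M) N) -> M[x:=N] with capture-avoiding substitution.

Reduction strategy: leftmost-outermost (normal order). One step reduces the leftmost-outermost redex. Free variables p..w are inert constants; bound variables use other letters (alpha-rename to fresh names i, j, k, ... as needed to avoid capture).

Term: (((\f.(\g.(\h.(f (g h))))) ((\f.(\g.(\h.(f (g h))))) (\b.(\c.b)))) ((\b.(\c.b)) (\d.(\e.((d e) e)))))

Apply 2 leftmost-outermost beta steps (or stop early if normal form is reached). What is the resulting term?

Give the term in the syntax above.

Answer: (\h.(((\f.(\g.(\h.(f (g h))))) (\b.(\c.b))) (((\b.(\c.b)) (\d.(\e.((d e) e)))) h)))

Derivation:
Step 0: (((\f.(\g.(\h.(f (g h))))) ((\f.(\g.(\h.(f (g h))))) (\b.(\c.b)))) ((\b.(\c.b)) (\d.(\e.((d e) e)))))
Step 1: ((\g.(\h.(((\f.(\g.(\h.(f (g h))))) (\b.(\c.b))) (g h)))) ((\b.(\c.b)) (\d.(\e.((d e) e)))))
Step 2: (\h.(((\f.(\g.(\h.(f (g h))))) (\b.(\c.b))) (((\b.(\c.b)) (\d.(\e.((d e) e)))) h)))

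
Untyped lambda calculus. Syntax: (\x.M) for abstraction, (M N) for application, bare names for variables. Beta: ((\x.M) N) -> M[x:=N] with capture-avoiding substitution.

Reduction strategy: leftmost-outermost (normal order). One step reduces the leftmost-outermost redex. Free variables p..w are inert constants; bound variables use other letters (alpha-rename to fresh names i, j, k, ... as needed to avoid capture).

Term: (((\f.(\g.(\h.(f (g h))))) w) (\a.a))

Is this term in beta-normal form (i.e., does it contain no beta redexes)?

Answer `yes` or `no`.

Term: (((\f.(\g.(\h.(f (g h))))) w) (\a.a))
Found 1 beta redex(es).

Answer: no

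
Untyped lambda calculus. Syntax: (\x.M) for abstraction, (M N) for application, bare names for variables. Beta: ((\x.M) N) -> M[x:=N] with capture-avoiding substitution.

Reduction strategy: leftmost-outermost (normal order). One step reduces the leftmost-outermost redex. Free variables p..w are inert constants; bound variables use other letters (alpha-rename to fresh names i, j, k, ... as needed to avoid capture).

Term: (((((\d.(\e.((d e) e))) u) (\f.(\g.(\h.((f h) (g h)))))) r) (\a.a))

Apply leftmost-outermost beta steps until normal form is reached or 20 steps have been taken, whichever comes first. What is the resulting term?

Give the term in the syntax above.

Step 0: (((((\d.(\e.((d e) e))) u) (\f.(\g.(\h.((f h) (g h)))))) r) (\a.a))
Step 1: ((((\e.((u e) e)) (\f.(\g.(\h.((f h) (g h)))))) r) (\a.a))
Step 2: ((((u (\f.(\g.(\h.((f h) (g h)))))) (\f.(\g.(\h.((f h) (g h)))))) r) (\a.a))

Answer: ((((u (\f.(\g.(\h.((f h) (g h)))))) (\f.(\g.(\h.((f h) (g h)))))) r) (\a.a))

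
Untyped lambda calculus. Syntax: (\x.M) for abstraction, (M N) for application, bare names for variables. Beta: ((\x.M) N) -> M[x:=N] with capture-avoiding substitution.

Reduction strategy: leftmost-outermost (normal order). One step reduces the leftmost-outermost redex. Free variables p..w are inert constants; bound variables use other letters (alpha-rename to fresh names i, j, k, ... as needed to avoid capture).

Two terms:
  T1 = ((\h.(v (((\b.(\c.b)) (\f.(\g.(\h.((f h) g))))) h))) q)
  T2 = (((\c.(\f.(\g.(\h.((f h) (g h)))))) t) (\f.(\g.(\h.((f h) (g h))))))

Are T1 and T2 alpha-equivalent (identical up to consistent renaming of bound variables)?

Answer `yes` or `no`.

Term 1: ((\h.(v (((\b.(\c.b)) (\f.(\g.(\h.((f h) g))))) h))) q)
Term 2: (((\c.(\f.(\g.(\h.((f h) (g h)))))) t) (\f.(\g.(\h.((f h) (g h))))))
Alpha-equivalence: compare structure up to binder renaming.
Result: False

Answer: no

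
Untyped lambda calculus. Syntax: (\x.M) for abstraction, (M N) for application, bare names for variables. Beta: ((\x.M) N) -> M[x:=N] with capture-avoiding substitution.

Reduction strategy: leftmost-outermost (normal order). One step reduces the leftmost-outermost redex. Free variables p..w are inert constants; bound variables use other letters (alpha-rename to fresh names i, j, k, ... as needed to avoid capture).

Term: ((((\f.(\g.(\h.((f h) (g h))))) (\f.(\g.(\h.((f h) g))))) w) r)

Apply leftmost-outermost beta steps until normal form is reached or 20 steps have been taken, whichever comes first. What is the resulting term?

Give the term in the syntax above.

Step 0: ((((\f.(\g.(\h.((f h) (g h))))) (\f.(\g.(\h.((f h) g))))) w) r)
Step 1: (((\g.(\h.(((\f.(\g.(\h.((f h) g)))) h) (g h)))) w) r)
Step 2: ((\h.(((\f.(\g.(\h.((f h) g)))) h) (w h))) r)
Step 3: (((\f.(\g.(\h.((f h) g)))) r) (w r))
Step 4: ((\g.(\h.((r h) g))) (w r))
Step 5: (\h.((r h) (w r)))

Answer: (\h.((r h) (w r)))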